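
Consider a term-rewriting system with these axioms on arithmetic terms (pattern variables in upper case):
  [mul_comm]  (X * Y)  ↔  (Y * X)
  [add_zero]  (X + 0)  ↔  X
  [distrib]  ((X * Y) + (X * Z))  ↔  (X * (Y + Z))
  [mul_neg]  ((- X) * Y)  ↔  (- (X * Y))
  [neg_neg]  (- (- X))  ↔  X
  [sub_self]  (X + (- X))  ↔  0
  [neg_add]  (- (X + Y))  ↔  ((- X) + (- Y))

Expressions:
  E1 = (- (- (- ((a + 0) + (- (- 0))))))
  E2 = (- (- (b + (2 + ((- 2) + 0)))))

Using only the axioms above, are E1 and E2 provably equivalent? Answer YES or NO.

NO

All listed rules preserve value, hence provable equivalence implies equal values everywhere; look for a separating assignment.
a=0, b=1 gives E1 ↦ 0, E2 ↦ 1; values differ ⇒ not provably equivalent.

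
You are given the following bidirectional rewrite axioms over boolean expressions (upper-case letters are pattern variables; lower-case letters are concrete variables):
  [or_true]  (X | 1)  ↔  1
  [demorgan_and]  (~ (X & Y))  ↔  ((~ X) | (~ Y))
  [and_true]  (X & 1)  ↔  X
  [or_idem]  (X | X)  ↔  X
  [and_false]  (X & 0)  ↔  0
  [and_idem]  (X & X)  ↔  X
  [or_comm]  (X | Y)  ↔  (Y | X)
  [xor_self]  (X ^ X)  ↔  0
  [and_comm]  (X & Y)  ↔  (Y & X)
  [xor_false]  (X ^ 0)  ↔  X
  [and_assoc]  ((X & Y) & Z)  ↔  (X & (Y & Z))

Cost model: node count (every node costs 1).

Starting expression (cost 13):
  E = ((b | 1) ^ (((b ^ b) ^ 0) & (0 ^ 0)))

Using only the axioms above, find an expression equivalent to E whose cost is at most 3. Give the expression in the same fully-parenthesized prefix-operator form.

(b | 1)   [cost 3]

step 1: xor_self (→) rewrites (b ^ b) into 0, now ((b | 1) ^ ((0 ^ 0) & (0 ^ 0)))
step 2: and_idem (→) rewrites ((0 ^ 0) & (0 ^ 0)) into (0 ^ 0), now ((b | 1) ^ (0 ^ 0))
step 3: xor_false (→) rewrites (0 ^ 0) into 0, now ((b | 1) ^ 0)
step 4: xor_false (→) rewrites ((b | 1) ^ 0) into (b | 1), reaching cost 3 (bound 3)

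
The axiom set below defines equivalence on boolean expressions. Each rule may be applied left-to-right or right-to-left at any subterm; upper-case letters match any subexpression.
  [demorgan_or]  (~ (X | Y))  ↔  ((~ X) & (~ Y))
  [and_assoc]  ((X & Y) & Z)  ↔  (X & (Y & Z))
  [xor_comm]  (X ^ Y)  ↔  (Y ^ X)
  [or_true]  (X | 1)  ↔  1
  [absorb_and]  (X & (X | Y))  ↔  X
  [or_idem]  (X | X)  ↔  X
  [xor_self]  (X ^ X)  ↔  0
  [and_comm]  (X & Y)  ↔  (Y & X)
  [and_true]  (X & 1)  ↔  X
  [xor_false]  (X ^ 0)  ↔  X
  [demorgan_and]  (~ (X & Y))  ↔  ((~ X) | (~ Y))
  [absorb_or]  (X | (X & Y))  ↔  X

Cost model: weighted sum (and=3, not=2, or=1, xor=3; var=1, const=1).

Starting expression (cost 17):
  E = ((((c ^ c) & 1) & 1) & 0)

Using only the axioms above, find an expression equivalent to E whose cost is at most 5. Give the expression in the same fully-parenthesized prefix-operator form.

(0 & 0)   [cost 5]

(1) (((c ^ c) & 1) & 1)  =[and_true →]=  ((c ^ c) & 1)    ⊢ (((c ^ c) & 1) & 0)
(2) (c ^ c)  =[xor_self →]=  0    ⊢ ((0 & 1) & 0)
(3) (0 & 1)  =[and_true →]=  0    ⊢ cost 5, within 5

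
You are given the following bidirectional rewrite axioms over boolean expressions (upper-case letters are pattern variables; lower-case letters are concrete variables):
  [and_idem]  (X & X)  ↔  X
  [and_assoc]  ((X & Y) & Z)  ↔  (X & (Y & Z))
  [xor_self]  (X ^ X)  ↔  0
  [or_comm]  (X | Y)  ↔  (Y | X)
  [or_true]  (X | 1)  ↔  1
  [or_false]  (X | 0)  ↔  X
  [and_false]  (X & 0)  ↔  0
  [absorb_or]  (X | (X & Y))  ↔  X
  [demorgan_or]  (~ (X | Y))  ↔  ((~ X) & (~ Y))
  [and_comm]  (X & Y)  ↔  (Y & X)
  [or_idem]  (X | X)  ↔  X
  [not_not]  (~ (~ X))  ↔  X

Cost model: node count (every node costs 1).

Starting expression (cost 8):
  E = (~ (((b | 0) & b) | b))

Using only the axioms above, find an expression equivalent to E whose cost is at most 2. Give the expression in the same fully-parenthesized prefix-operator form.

(1) (b | 0)  =[or_false →]=  b    ⊢ (~ ((b & b) | b))
(2) (b & b)  =[and_idem →]=  b    ⊢ (~ (b | b))
(3) (b | b)  =[or_idem →]=  b    ⊢ cost 2, within 2

(~ b)   [cost 2]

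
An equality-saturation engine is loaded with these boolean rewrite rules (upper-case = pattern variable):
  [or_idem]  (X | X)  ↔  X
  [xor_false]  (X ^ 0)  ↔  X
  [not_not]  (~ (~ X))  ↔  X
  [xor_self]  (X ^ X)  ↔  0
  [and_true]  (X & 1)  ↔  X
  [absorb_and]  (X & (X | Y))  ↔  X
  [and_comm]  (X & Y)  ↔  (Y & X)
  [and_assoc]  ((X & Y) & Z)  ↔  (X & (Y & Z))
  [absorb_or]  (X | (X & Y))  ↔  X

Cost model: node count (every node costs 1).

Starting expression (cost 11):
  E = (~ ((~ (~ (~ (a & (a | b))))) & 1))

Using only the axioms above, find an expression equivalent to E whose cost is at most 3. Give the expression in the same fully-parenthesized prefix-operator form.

(~ (~ a))   [cost 3]

1. [and_true →] ((~ (~ (~ (a & (a | b))))) & 1)  →  (~ (~ (~ (a & (a | b)))));  E = (~ (~ (~ (~ (a & (a | b))))))
2. [absorb_and →] (a & (a | b))  →  a;  E = (~ (~ (~ (~ a))))
3. [not_not →] (~ (~ (~ (~ a))))  →  (~ (~ a));  cost 3 ≤ 3, done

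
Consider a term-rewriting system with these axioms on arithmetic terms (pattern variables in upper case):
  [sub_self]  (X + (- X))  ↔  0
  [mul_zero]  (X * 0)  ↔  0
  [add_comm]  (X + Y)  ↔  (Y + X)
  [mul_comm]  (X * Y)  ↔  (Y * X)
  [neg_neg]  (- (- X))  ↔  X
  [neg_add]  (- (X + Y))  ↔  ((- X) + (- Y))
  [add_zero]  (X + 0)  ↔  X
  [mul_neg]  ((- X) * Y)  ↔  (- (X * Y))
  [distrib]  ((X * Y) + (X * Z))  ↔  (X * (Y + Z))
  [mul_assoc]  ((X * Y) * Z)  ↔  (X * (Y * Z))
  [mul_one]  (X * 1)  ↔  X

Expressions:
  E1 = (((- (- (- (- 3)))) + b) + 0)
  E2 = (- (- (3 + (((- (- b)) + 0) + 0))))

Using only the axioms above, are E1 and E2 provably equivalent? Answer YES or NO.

YES

step 1: neg_neg (→) rewrites (- (- (- (- 3)))) into (- (- 3)), now (((- (- 3)) + b) + 0)
step 2: add_zero (→) rewrites (((- (- 3)) + b) + 0) into ((- (- 3)) + b)
step 3: neg_neg (→) rewrites (- (- 3)) into 3, now (3 + b)
step 4: add_zero (←) rewrites b into (b + 0), now (3 + (b + 0))
step 5: neg_neg (←) rewrites b into (- (- b)), now (3 + ((- (- b)) + 0))
step 6: add_zero (←) rewrites ((- (- b)) + 0) into (((- (- b)) + 0) + 0), now (3 + (((- (- b)) + 0) + 0))
step 7: neg_neg (←) rewrites (3 + (((- (- b)) + 0) + 0)) into (- (- (3 + (((- (- b)) + 0) + 0)))), which is E2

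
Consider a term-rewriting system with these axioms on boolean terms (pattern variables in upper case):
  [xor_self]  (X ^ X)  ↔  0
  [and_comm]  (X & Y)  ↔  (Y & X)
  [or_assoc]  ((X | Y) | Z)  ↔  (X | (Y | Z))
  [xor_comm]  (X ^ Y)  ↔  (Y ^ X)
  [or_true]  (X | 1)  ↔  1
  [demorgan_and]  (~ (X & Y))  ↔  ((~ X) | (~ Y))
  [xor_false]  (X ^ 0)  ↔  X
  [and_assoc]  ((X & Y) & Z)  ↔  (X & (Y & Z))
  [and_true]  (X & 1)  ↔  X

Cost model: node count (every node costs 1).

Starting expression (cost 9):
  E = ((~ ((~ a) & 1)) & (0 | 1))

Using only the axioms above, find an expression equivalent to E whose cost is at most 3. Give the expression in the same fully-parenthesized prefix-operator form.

(1) (0 | 1)  =[or_true →]=  1    ⊢ ((~ ((~ a) & 1)) & 1)
(2) ((~ ((~ a) & 1)) & 1)  =[and_true →]=  (~ ((~ a) & 1))
(3) ((~ a) & 1)  =[and_true →]=  (~ a)    ⊢ cost 3, within 3

(~ (~ a))   [cost 3]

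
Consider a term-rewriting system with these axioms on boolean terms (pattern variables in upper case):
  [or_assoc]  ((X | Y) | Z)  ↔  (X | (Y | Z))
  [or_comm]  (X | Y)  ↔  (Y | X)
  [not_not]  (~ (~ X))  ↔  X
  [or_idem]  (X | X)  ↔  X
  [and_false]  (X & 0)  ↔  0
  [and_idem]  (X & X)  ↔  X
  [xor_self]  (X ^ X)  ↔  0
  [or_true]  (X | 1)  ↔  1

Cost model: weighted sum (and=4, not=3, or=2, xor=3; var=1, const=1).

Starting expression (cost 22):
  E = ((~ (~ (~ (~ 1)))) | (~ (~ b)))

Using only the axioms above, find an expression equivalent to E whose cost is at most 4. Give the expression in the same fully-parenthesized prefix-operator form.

step 1: not_not (→) rewrites (~ (~ b)) into b, now ((~ (~ (~ (~ 1)))) | b)
step 2: not_not (→) rewrites (~ (~ (~ (~ 1)))) into (~ (~ 1)), now ((~ (~ 1)) | b)
step 3: not_not (→) rewrites (~ (~ 1)) into 1, reaching cost 4 (bound 4)

(1 | b)   [cost 4]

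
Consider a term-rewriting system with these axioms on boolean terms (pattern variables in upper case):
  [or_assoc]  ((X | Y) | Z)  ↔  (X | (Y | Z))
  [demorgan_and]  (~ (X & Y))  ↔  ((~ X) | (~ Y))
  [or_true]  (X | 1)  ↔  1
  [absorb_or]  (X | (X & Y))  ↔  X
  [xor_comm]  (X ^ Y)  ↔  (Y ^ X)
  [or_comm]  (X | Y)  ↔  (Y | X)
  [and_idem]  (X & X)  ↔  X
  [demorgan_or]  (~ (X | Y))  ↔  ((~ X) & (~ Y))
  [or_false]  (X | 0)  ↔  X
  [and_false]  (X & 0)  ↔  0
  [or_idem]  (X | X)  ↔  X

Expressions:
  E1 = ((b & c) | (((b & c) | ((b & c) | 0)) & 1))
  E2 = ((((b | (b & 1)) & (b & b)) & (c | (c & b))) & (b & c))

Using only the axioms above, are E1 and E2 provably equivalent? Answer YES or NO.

YES

(1) ((b & c) | 0)  =[or_false →]=  (b & c)    ⊢ ((b & c) | (((b & c) | (b & c)) & 1))
(2) ((b & c) | (b & c))  =[or_idem →]=  (b & c)    ⊢ ((b & c) | ((b & c) & 1))
(3) ((b & c) | ((b & c) & 1))  =[absorb_or →]=  (b & c)
(4) (b & c)  =[and_idem ←]=  ((b & c) & (b & c))
(5) c  =[absorb_or ←]=  (c | (c & b))    ⊢ ((b & (c | (c & b))) & (b & c))
(6) b  =[and_idem ←]=  (b & b)    ⊢ (((b & b) & (c | (c & b))) & (b & c))
(7) b  =[and_idem ←]=  (b & b)    ⊢ (((b & (b & b)) & (c | (c & b))) & (b & c))
(8) b  =[absorb_or ←]=  (b | (b & 1))    ⊢ E2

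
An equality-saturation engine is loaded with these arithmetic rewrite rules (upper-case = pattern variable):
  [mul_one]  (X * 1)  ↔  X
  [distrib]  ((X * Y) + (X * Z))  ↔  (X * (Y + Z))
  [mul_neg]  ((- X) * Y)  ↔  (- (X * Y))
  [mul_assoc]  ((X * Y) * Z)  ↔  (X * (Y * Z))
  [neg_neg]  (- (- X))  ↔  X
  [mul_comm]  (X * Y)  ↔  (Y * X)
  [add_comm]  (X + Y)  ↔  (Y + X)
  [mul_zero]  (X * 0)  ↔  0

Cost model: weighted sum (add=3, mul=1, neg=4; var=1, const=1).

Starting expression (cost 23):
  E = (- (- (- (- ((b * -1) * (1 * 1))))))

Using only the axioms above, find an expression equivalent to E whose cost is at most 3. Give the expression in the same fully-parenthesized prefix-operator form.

step 1: neg_neg (→) rewrites (- (- (- (- ((b * -1) * (1 * 1)))))) into (- (- ((b * -1) * (1 * 1))))
step 2: neg_neg (→) rewrites (- (- ((b * -1) * (1 * 1)))) into ((b * -1) * (1 * 1))
step 3: mul_comm (→) rewrites (b * -1) into (-1 * b), now ((-1 * b) * (1 * 1))
step 4: mul_one (→) rewrites (1 * 1) into 1, now ((-1 * b) * 1)
step 5: mul_one (→) rewrites ((-1 * b) * 1) into (-1 * b), reaching cost 3 (bound 3)

(-1 * b)   [cost 3]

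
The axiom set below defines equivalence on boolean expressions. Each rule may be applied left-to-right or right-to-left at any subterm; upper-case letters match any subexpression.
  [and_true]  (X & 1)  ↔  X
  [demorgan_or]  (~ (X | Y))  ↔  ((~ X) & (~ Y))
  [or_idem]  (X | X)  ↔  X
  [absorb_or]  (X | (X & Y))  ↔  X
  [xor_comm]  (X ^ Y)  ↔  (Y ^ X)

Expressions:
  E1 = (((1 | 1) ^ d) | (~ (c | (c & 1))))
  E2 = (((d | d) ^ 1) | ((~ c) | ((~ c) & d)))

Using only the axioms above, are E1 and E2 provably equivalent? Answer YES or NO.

(1) (c & 1)  =[and_true →]=  c    ⊢ (((1 | 1) ^ d) | (~ (c | c)))
(2) (1 | 1)  =[or_idem →]=  1    ⊢ ((1 ^ d) | (~ (c | c)))
(3) (c | c)  =[or_idem →]=  c    ⊢ ((1 ^ d) | (~ c))
(4) d  =[or_idem ←]=  (d | d)    ⊢ ((1 ^ (d | d)) | (~ c))
(5) (1 ^ (d | d))  =[xor_comm →]=  ((d | d) ^ 1)    ⊢ (((d | d) ^ 1) | (~ c))
(6) (~ c)  =[absorb_or ←]=  ((~ c) | ((~ c) & d))    ⊢ E2

YES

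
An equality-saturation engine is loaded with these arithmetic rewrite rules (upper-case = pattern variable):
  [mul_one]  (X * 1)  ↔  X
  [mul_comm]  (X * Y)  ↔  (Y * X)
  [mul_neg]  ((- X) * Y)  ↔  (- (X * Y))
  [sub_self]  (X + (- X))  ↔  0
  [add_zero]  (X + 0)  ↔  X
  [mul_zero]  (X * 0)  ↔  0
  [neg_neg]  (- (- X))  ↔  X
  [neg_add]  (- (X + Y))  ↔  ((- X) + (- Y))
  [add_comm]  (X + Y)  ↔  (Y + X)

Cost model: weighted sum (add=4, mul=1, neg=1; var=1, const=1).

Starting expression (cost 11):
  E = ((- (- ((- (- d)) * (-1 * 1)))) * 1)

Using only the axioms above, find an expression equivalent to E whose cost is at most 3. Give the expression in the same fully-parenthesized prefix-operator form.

(d * -1)   [cost 3]

step 1: neg_neg (→) rewrites (- (- ((- (- d)) * (-1 * 1)))) into ((- (- d)) * (-1 * 1)), now (((- (- d)) * (-1 * 1)) * 1)
step 2: mul_one (→) rewrites (((- (- d)) * (-1 * 1)) * 1) into ((- (- d)) * (-1 * 1))
step 3: neg_neg (→) rewrites (- (- d)) into d, now (d * (-1 * 1))
step 4: mul_one (→) rewrites (-1 * 1) into -1, reaching cost 3 (bound 3)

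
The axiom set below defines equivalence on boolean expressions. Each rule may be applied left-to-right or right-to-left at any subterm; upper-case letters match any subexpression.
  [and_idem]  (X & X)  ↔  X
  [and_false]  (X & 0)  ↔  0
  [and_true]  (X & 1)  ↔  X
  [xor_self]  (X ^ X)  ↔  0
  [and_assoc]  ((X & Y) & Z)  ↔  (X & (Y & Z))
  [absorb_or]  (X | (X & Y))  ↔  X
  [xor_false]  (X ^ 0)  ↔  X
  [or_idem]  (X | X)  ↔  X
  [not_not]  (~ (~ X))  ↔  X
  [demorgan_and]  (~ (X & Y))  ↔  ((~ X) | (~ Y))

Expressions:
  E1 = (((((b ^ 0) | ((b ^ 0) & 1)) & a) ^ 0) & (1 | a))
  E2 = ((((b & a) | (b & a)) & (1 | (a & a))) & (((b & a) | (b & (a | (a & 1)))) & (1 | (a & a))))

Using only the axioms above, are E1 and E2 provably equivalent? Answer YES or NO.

(1) ((b ^ 0) | ((b ^ 0) & 1))  =[absorb_or →]=  (b ^ 0)    ⊢ ((((b ^ 0) & a) ^ 0) & (1 | a))
(2) (((b ^ 0) & a) ^ 0)  =[xor_false →]=  ((b ^ 0) & a)    ⊢ (((b ^ 0) & a) & (1 | a))
(3) (b ^ 0)  =[xor_false →]=  b    ⊢ ((b & a) & (1 | a))
(4) (b & a)  =[or_idem ←]=  ((b & a) | (b & a))    ⊢ (((b & a) | (b & a)) & (1 | a))
(5) a  =[and_idem ←]=  (a & a)    ⊢ (((b & a) | (b & a)) & (1 | (a & a)))
(6) (((b & a) | (b & a)) & (1 | (a & a)))  =[and_idem ←]=  ((((b & a) | (b & a)) & (1 | (a & a))) & (((b & a) | (b & a)) & (1 | (a & a))))
(7) a  =[absorb_or ←]=  (a | (a & 1))    ⊢ E2

YES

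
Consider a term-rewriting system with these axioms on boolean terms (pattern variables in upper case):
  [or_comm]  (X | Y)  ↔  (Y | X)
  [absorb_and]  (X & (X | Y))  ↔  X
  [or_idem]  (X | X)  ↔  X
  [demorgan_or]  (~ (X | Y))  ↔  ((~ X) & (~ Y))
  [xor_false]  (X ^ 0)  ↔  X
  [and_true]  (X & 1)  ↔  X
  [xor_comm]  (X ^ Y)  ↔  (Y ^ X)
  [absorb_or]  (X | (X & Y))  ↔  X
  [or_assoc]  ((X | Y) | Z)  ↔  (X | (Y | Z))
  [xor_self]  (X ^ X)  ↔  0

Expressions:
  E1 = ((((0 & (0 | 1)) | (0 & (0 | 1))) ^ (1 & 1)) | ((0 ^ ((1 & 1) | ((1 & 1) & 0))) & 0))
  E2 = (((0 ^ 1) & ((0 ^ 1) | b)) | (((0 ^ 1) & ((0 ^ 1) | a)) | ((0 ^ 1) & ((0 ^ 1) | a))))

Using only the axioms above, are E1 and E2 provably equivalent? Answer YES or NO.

1. [absorb_or →] ((1 & 1) | ((1 & 1) & 0))  →  (1 & 1);  E1 = ((((0 & (0 | 1)) | (0 & (0 | 1))) ^ (1 & 1)) | ((0 ^ (1 & 1)) & 0))
2. [or_idem →] ((0 & (0 | 1)) | (0 & (0 | 1)))  →  (0 & (0 | 1));  E1 = (((0 & (0 | 1)) ^ (1 & 1)) | ((0 ^ (1 & 1)) & 0))
3. [absorb_and →] (0 & (0 | 1))  →  0;  E1 = ((0 ^ (1 & 1)) | ((0 ^ (1 & 1)) & 0))
4. [absorb_or →] ((0 ^ (1 & 1)) | ((0 ^ (1 & 1)) & 0))  →  (0 ^ (1 & 1))
5. [and_true →] (1 & 1)  →  1;  E1 = (0 ^ 1)
6. [or_idem ←] (0 ^ 1)  →  ((0 ^ 1) | (0 ^ 1))
7. [absorb_and ←] (0 ^ 1)  →  ((0 ^ 1) & ((0 ^ 1) | b));  E1 = (((0 ^ 1) & ((0 ^ 1) | b)) | (0 ^ 1))
8. [absorb_and ←] (0 ^ 1)  →  ((0 ^ 1) & ((0 ^ 1) | a));  E1 = (((0 ^ 1) & ((0 ^ 1) | b)) | ((0 ^ 1) & ((0 ^ 1) | a)))
9. [or_idem ←] ((0 ^ 1) & ((0 ^ 1) | a))  →  (((0 ^ 1) & ((0 ^ 1) | a)) | ((0 ^ 1) & ((0 ^ 1) | a)));  this is E2

YES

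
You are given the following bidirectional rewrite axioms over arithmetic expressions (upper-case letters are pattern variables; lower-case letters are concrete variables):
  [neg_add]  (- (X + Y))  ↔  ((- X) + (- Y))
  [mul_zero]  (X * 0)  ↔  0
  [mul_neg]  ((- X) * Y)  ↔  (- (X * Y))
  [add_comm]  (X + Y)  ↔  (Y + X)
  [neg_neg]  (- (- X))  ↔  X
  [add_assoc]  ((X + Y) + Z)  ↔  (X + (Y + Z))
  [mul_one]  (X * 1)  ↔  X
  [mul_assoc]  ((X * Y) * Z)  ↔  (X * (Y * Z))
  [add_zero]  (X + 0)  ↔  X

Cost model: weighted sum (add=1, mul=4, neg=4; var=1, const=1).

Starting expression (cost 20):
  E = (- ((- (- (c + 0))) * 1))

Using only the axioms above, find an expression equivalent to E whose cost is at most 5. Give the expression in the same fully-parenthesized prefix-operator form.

step 1: mul_one (→) rewrites ((- (- (c + 0))) * 1) into (- (- (c + 0))), now (- (- (- (c + 0))))
step 2: neg_neg (→) rewrites (- (- (- (c + 0)))) into (- (c + 0))
step 3: add_zero (→) rewrites (c + 0) into c, reaching cost 5 (bound 5)

(- c)   [cost 5]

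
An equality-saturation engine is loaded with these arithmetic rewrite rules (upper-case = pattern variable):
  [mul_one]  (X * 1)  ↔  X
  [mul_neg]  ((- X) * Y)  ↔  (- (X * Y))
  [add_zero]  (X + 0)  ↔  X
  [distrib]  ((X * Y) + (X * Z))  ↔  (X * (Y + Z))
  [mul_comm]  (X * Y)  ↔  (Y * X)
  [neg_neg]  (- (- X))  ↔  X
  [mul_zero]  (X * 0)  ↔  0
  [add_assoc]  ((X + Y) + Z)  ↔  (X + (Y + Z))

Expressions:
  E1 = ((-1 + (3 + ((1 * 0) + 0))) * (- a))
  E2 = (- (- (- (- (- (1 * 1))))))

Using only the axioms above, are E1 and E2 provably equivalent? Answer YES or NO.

The axioms are sound identities: if E1 ↔* E2 then E1 and E2 evaluate identically under any assignment.
Under a=0: E1 evaluates to 0, E2 to -1. Distinct ⇒ no rewrite sequence connects them.

NO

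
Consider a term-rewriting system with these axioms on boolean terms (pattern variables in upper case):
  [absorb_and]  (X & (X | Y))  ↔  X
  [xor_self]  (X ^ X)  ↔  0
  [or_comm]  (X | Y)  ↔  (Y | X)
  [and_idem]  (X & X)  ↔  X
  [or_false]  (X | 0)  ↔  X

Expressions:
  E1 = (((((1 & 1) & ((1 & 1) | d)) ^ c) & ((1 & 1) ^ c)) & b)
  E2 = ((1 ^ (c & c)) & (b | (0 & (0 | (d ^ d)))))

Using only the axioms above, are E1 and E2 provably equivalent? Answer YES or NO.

YES

step 1: absorb_and (→) rewrites ((1 & 1) & ((1 & 1) | d)) into (1 & 1), now ((((1 & 1) ^ c) & ((1 & 1) ^ c)) & b)
step 2: and_idem (→) rewrites (((1 & 1) ^ c) & ((1 & 1) ^ c)) into ((1 & 1) ^ c), now (((1 & 1) ^ c) & b)
step 3: and_idem (→) rewrites (1 & 1) into 1, now ((1 ^ c) & b)
step 4: or_false (←) rewrites b into (b | 0), now ((1 ^ c) & (b | 0))
step 5: and_idem (←) rewrites c into (c & c), now ((1 ^ (c & c)) & (b | 0))
step 6: absorb_and (←) rewrites 0 into (0 & (0 | 0)), now ((1 ^ (c & c)) & (b | (0 & (0 | 0))))
step 7: xor_self (←) rewrites 0 into (d ^ d), which is E2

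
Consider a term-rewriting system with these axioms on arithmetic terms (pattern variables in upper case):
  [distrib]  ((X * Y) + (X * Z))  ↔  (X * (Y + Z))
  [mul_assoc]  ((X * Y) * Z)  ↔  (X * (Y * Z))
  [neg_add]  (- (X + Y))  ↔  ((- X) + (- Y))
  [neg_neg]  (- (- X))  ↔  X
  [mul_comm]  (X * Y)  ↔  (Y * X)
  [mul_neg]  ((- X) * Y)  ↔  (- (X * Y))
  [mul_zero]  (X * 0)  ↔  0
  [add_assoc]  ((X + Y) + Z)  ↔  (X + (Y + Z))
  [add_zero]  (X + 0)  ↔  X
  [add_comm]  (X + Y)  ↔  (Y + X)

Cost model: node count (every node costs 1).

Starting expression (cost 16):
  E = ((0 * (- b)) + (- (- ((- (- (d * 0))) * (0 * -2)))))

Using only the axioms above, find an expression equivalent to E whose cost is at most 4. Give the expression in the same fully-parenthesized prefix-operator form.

((- b) * 0)   [cost 4]

step 1: neg_neg (→) rewrites (- (- ((- (- (d * 0))) * (0 * -2)))) into ((- (- (d * 0))) * (0 * -2)), now ((0 * (- b)) + ((- (- (d * 0))) * (0 * -2)))
step 2: mul_comm (→) rewrites (0 * -2) into (-2 * 0), now ((0 * (- b)) + ((- (- (d * 0))) * (-2 * 0)))
step 3: neg_neg (→) rewrites (- (- (d * 0))) into (d * 0), now ((0 * (- b)) + ((d * 0) * (-2 * 0)))
step 4: mul_zero (→) rewrites (-2 * 0) into 0, now ((0 * (- b)) + ((d * 0) * 0))
step 5: mul_zero (→) rewrites (d * 0) into 0, now ((0 * (- b)) + (0 * 0))
step 6: distrib (→) rewrites ((0 * (- b)) + (0 * 0)) into (0 * ((- b) + 0))
step 7: mul_comm (→) rewrites (0 * ((- b) + 0)) into (((- b) + 0) * 0)
step 8: add_zero (→) rewrites ((- b) + 0) into (- b), reaching cost 4 (bound 4)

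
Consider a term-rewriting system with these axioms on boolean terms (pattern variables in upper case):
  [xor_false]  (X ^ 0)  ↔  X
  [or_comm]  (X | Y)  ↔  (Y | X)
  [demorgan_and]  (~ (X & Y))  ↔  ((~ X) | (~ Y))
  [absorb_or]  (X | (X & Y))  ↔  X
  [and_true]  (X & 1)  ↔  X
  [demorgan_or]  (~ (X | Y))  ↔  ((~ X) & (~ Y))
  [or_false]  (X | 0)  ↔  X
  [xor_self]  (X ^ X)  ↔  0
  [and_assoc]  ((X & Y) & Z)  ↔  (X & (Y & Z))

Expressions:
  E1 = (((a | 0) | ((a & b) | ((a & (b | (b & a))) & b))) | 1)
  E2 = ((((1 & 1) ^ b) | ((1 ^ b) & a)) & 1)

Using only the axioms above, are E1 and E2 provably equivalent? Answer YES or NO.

NO

The axioms are sound identities: if E1 ↔* E2 then E1 and E2 evaluate identically under any assignment.
Under a=0, b=1: E1 evaluates to 1, E2 to 0. Distinct ⇒ no rewrite sequence connects them.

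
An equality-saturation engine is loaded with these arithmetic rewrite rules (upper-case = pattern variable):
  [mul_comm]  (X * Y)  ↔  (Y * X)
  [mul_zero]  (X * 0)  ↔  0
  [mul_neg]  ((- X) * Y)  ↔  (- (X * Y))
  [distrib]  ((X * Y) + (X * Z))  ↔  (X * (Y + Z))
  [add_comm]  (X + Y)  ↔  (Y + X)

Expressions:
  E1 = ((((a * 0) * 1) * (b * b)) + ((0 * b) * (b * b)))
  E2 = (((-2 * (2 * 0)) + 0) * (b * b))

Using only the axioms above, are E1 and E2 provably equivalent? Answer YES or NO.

YES

step 1: mul_zero (→) rewrites (a * 0) into 0, now (((0 * 1) * (b * b)) + ((0 * b) * (b * b)))
step 2: mul_comm (→) rewrites (0 * 1) into (1 * 0), now (((1 * 0) * (b * b)) + ((0 * b) * (b * b)))
step 3: mul_comm (→) rewrites (0 * b) into (b * 0), now (((1 * 0) * (b * b)) + ((b * 0) * (b * b)))
step 4: mul_comm (→) rewrites (1 * 0) into (0 * 1), now (((0 * 1) * (b * b)) + ((b * 0) * (b * b)))
step 5: add_comm (→) rewrites (((0 * 1) * (b * b)) + ((b * 0) * (b * b))) into (((b * 0) * (b * b)) + ((0 * 1) * (b * b)))
step 6: mul_zero (→) rewrites (b * 0) into 0, now ((0 * (b * b)) + ((0 * 1) * (b * b)))
step 7: mul_comm (→) rewrites ((0 * 1) * (b * b)) into ((b * b) * (0 * 1)), now ((0 * (b * b)) + ((b * b) * (0 * 1)))
step 8: mul_comm (→) rewrites (0 * (b * b)) into ((b * b) * 0), now (((b * b) * 0) + ((b * b) * (0 * 1)))
step 9: distrib (→) rewrites (((b * b) * 0) + ((b * b) * (0 * 1))) into ((b * b) * (0 + (0 * 1)))
step 10: mul_comm (→) rewrites (0 * 1) into (1 * 0), now ((b * b) * (0 + (1 * 0)))
step 11: mul_zero (→) rewrites (1 * 0) into 0, now ((b * b) * (0 + 0))
step 12: mul_zero (←) rewrites 0 into (-2 * 0), now ((b * b) * ((-2 * 0) + 0))
step 13: mul_comm (→) rewrites ((b * b) * ((-2 * 0) + 0)) into (((-2 * 0) + 0) * (b * b))
step 14: mul_zero (←) rewrites 0 into (2 * 0), which is E2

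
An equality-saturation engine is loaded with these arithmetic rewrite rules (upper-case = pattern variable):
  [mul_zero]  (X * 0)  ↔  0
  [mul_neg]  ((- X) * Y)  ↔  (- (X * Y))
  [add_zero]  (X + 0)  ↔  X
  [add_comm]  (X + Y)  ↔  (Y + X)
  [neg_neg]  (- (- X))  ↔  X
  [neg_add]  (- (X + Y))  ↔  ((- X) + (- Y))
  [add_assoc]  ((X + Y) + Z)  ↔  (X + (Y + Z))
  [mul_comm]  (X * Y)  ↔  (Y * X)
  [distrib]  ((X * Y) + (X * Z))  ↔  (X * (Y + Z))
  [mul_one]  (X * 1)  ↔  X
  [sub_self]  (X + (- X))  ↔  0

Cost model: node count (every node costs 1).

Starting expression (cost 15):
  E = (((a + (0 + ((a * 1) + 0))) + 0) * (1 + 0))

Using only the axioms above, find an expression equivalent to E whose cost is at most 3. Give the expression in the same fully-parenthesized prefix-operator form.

step 1: add_zero (→) rewrites ((a + (0 + ((a * 1) + 0))) + 0) into (a + (0 + ((a * 1) + 0))), now ((a + (0 + ((a * 1) + 0))) * (1 + 0))
step 2: add_zero (→) rewrites (1 + 0) into 1, now ((a + (0 + ((a * 1) + 0))) * 1)
step 3: mul_one (→) rewrites (a * 1) into a, now ((a + (0 + (a + 0))) * 1)
step 4: add_comm (→) rewrites (0 + (a + 0)) into ((a + 0) + 0), now ((a + ((a + 0) + 0)) * 1)
step 5: add_zero (→) rewrites ((a + 0) + 0) into (a + 0), now ((a + (a + 0)) * 1)
step 6: mul_one (→) rewrites ((a + (a + 0)) * 1) into (a + (a + 0))
step 7: add_zero (→) rewrites (a + 0) into a, reaching cost 3 (bound 3)

(a + a)   [cost 3]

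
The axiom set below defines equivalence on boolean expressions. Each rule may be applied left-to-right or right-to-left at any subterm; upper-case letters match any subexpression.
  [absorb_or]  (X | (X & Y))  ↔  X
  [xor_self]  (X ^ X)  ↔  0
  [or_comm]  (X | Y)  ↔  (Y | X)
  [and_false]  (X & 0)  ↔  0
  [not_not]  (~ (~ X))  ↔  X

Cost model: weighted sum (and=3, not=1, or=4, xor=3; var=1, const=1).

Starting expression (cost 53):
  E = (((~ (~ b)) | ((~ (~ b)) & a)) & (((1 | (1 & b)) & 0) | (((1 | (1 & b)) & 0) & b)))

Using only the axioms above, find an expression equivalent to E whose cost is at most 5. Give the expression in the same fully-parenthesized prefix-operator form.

(b & 0)   [cost 5]

(1) (((1 | (1 & b)) & 0) | (((1 | (1 & b)) & 0) & b))  =[absorb_or →]=  ((1 | (1 & b)) & 0)    ⊢ (((~ (~ b)) | ((~ (~ b)) & a)) & ((1 | (1 & b)) & 0))
(2) ((~ (~ b)) | ((~ (~ b)) & a))  =[absorb_or →]=  (~ (~ b))    ⊢ ((~ (~ b)) & ((1 | (1 & b)) & 0))
(3) (~ (~ b))  =[not_not →]=  b    ⊢ (b & ((1 | (1 & b)) & 0))
(4) (1 | (1 & b))  =[absorb_or →]=  1    ⊢ (b & (1 & 0))
(5) (1 & 0)  =[and_false →]=  0    ⊢ cost 5, within 5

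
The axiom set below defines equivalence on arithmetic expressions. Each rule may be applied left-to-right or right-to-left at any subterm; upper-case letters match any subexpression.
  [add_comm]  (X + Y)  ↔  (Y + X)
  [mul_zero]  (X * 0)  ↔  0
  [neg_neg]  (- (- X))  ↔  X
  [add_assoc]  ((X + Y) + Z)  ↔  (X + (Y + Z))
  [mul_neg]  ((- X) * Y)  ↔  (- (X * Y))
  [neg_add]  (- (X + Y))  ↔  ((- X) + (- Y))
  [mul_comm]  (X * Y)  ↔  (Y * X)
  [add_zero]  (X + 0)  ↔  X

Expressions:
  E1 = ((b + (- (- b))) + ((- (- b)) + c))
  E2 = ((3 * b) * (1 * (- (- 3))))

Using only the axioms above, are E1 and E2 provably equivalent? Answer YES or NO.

NO

All listed rules preserve value, hence provable equivalence implies equal values everywhere; look for a separating assignment.
b=0, c=1 gives E1 ↦ 1, E2 ↦ 0; values differ ⇒ not provably equivalent.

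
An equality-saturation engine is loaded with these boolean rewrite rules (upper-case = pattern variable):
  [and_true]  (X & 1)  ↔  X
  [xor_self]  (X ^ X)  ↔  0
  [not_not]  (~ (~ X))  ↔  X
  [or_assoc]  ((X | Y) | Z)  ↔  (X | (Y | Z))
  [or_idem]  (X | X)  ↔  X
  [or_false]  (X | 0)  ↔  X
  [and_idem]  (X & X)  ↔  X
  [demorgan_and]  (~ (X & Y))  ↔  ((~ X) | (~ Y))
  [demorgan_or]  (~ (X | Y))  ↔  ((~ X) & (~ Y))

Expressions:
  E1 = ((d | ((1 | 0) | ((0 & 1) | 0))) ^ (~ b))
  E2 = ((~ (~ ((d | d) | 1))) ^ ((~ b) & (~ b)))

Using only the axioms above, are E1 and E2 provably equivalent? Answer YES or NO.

(1) (0 & 1)  =[and_true →]=  0    ⊢ ((d | ((1 | 0) | (0 | 0))) ^ (~ b))
(2) (1 | 0)  =[or_false →]=  1    ⊢ ((d | (1 | (0 | 0))) ^ (~ b))
(3) (0 | 0)  =[or_idem →]=  0    ⊢ ((d | (1 | 0)) ^ (~ b))
(4) (1 | 0)  =[or_false →]=  1    ⊢ ((d | 1) ^ (~ b))
(5) d  =[or_idem ←]=  (d | d)    ⊢ (((d | d) | 1) ^ (~ b))
(6) ((d | d) | 1)  =[not_not ←]=  (~ (~ ((d | d) | 1)))    ⊢ ((~ (~ ((d | d) | 1))) ^ (~ b))
(7) (~ b)  =[and_idem ←]=  ((~ b) & (~ b))    ⊢ E2

YES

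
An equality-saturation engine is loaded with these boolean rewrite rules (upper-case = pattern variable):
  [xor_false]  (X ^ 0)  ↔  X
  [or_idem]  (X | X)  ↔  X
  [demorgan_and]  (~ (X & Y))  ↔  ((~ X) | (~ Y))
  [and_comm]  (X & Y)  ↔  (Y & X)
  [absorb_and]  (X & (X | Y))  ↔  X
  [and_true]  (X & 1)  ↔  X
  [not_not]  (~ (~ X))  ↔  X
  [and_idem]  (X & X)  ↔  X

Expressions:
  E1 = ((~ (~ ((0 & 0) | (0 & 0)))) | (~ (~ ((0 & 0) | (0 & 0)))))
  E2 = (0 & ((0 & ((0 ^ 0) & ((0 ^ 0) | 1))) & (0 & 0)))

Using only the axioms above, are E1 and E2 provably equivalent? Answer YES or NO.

YES

(1) ((~ (~ ((0 & 0) | (0 & 0)))) | (~ (~ ((0 & 0) | (0 & 0)))))  =[or_idem →]=  (~ (~ ((0 & 0) | (0 & 0))))
(2) ((0 & 0) | (0 & 0))  =[or_idem →]=  (0 & 0)    ⊢ (~ (~ (0 & 0)))
(3) (~ (~ (0 & 0)))  =[not_not →]=  (0 & 0)
(4) 0  =[and_idem ←]=  (0 & 0)    ⊢ (0 & (0 & 0))
(5) (0 & 0)  =[and_idem ←]=  ((0 & 0) & (0 & 0))    ⊢ (0 & ((0 & 0) & (0 & 0)))
(6) 0  =[xor_false ←]=  (0 ^ 0)    ⊢ (0 & ((0 & (0 ^ 0)) & (0 & 0)))
(7) (0 ^ 0)  =[absorb_and ←]=  ((0 ^ 0) & ((0 ^ 0) | 1))    ⊢ E2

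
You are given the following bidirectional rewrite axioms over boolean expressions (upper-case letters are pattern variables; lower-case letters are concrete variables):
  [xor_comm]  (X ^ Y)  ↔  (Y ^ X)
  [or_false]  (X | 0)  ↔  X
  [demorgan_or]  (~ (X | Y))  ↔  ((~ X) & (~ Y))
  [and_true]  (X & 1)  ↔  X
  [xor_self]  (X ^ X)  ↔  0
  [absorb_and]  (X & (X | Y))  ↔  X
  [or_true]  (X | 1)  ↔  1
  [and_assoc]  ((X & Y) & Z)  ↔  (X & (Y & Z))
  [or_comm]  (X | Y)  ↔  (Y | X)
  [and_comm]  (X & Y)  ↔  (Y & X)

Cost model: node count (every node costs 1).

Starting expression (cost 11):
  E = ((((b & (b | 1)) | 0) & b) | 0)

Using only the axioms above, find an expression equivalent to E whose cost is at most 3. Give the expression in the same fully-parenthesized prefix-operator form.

(b & b)   [cost 3]

1. [or_false →] ((((b & (b | 1)) | 0) & b) | 0)  →  (((b & (b | 1)) | 0) & b)
2. [absorb_and →] (b & (b | 1))  →  b;  E = ((b | 0) & b)
3. [or_false →] (b | 0)  →  b;  cost 3 ≤ 3, done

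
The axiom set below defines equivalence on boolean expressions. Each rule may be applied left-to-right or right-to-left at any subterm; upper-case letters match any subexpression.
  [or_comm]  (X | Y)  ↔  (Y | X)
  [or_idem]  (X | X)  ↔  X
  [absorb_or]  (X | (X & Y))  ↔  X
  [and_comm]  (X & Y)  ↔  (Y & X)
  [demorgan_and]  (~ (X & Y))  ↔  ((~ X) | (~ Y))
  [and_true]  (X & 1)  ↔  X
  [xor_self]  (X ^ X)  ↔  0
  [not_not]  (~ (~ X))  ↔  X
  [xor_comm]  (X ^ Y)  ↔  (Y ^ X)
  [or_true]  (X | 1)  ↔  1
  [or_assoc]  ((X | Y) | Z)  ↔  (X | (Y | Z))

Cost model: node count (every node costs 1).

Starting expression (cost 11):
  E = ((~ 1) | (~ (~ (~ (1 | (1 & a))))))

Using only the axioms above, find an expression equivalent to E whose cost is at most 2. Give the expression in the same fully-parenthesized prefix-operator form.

1. [absorb_or →] (1 | (1 & a))  →  1;  E = ((~ 1) | (~ (~ (~ 1))))
2. [not_not →] (~ (~ (~ 1)))  →  (~ 1);  E = ((~ 1) | (~ 1))
3. [or_idem →] ((~ 1) | (~ 1))  →  (~ 1);  cost 2 ≤ 2, done

(~ 1)   [cost 2]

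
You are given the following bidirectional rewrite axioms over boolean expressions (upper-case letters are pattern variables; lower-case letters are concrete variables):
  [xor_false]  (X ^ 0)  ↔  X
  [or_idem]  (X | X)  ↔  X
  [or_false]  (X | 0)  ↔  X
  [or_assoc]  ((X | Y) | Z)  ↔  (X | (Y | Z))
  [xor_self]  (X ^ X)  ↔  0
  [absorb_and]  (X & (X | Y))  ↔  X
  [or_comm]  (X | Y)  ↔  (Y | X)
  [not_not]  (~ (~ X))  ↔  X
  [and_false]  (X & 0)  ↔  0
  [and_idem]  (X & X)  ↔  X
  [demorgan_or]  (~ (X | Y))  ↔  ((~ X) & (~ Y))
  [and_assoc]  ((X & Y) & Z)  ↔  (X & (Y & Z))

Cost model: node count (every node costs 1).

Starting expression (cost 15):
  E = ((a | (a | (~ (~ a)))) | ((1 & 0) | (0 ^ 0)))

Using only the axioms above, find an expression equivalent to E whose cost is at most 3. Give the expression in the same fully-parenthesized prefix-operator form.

(1) (~ (~ a))  =[not_not →]=  a    ⊢ ((a | (a | a)) | ((1 & 0) | (0 ^ 0)))
(2) (1 & 0)  =[and_false →]=  0    ⊢ ((a | (a | a)) | (0 | (0 ^ 0)))
(3) (a | a)  =[or_idem →]=  a    ⊢ ((a | a) | (0 | (0 ^ 0)))
(4) (0 ^ 0)  =[xor_false →]=  0    ⊢ ((a | a) | (0 | 0))
(5) (a | a)  =[or_idem →]=  a    ⊢ (a | (0 | 0))
(6) (0 | 0)  =[or_idem →]=  0    ⊢ cost 3, within 3

(a | 0)   [cost 3]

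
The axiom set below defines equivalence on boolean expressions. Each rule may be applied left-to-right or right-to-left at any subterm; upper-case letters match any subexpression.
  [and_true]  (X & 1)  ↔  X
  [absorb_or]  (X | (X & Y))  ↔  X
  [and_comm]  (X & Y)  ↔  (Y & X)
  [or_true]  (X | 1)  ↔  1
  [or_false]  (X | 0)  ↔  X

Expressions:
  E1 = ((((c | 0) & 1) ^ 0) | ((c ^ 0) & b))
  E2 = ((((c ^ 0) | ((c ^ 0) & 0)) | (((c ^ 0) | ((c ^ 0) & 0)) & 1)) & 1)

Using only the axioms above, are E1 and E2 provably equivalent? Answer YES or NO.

YES

step 1: or_false (→) rewrites (c | 0) into c, now (((c & 1) ^ 0) | ((c ^ 0) & b))
step 2: and_true (→) rewrites (c & 1) into c, now ((c ^ 0) | ((c ^ 0) & b))
step 3: absorb_or (→) rewrites ((c ^ 0) | ((c ^ 0) & b)) into (c ^ 0)
step 4: and_true (←) rewrites (c ^ 0) into ((c ^ 0) & 1)
step 5: absorb_or (←) rewrites (c ^ 0) into ((c ^ 0) | ((c ^ 0) & 0)), now (((c ^ 0) | ((c ^ 0) & 0)) & 1)
step 6: absorb_or (←) rewrites ((c ^ 0) | ((c ^ 0) & 0)) into (((c ^ 0) | ((c ^ 0) & 0)) | (((c ^ 0) | ((c ^ 0) & 0)) & 1)), which is E2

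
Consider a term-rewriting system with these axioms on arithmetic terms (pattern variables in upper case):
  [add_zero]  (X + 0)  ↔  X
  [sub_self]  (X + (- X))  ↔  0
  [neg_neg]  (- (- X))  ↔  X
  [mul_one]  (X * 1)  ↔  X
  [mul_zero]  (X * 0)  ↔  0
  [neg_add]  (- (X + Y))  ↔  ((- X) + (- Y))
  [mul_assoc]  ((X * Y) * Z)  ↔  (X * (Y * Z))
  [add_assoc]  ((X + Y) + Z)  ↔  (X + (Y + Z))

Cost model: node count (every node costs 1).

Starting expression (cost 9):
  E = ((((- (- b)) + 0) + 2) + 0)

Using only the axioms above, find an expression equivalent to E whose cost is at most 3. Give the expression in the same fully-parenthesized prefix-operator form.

step 1: neg_neg (→) rewrites (- (- b)) into b, now (((b + 0) + 2) + 0)
step 2: add_zero (→) rewrites (b + 0) into b, now ((b + 2) + 0)
step 3: add_zero (→) rewrites ((b + 2) + 0) into (b + 2), reaching cost 3 (bound 3)

(b + 2)   [cost 3]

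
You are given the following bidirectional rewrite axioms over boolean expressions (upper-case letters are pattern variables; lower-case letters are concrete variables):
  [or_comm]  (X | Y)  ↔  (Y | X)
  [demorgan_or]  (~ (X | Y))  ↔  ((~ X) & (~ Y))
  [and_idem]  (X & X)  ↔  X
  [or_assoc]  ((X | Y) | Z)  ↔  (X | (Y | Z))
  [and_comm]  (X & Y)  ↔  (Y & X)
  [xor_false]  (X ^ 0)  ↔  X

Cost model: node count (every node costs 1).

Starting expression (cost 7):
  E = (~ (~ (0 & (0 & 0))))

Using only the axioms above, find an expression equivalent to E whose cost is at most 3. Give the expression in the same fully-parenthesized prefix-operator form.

1. [and_comm →] (0 & (0 & 0))  →  ((0 & 0) & 0);  E = (~ (~ ((0 & 0) & 0)))
2. [and_idem →] (0 & 0)  →  0;  E = (~ (~ (0 & 0)))
3. [and_idem →] (0 & 0)  →  0;  cost 3 ≤ 3, done

(~ (~ 0))   [cost 3]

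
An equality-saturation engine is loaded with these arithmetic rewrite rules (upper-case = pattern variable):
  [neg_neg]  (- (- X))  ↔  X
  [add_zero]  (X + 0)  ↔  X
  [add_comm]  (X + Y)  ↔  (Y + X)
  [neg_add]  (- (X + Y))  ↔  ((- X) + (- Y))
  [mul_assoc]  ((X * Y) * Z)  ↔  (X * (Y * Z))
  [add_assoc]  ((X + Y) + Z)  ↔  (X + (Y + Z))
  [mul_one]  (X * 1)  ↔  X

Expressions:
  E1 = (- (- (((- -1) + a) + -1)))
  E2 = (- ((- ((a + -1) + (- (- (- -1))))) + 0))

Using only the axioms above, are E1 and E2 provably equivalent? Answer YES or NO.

step 1: add_assoc (→) rewrites (((- -1) + a) + -1) into ((- -1) + (a + -1)), now (- (- ((- -1) + (a + -1))))
step 2: add_comm (→) rewrites ((- -1) + (a + -1)) into ((a + -1) + (- -1)), now (- (- ((a + -1) + (- -1))))
step 3: add_zero (←) rewrites (- ((a + -1) + (- -1))) into ((- ((a + -1) + (- -1))) + 0), now (- ((- ((a + -1) + (- -1))) + 0))
step 4: neg_neg (←) rewrites -1 into (- (- -1)), which is E2

YES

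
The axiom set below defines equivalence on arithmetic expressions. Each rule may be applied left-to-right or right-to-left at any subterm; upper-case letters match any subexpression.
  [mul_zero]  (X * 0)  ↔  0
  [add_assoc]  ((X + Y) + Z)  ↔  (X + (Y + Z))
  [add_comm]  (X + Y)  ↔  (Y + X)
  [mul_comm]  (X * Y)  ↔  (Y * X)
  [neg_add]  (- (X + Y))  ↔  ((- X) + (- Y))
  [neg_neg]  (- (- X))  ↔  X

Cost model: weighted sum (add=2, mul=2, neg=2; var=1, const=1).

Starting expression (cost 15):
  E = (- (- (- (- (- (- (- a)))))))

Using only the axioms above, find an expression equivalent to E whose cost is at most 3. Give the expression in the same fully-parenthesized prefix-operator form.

(1) (- (- (- (- (- a)))))  =[neg_neg →]=  (- (- (- a)))    ⊢ (- (- (- (- (- a)))))
(2) (- (- (- (- a))))  =[neg_neg →]=  (- (- a))    ⊢ (- (- (- a)))
(3) (- (- (- a)))  =[neg_neg →]=  (- a)    ⊢ cost 3, within 3

(- a)   [cost 3]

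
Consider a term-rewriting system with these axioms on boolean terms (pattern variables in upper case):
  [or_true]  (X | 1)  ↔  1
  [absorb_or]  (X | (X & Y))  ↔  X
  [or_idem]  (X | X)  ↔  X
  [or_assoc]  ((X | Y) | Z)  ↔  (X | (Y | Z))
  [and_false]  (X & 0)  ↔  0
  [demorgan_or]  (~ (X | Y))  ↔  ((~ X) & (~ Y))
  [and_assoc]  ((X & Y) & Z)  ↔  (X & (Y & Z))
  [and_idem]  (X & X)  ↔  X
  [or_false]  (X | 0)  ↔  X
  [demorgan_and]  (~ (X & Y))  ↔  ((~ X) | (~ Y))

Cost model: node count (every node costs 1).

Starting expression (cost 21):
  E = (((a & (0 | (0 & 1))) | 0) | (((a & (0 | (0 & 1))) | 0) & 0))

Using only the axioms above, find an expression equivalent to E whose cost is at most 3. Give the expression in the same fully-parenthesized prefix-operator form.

1. [absorb_or →] (((a & (0 | (0 & 1))) | 0) | (((a & (0 | (0 & 1))) | 0) & 0))  →  ((a & (0 | (0 & 1))) | 0)
2. [absorb_or →] (0 | (0 & 1))  →  0;  E = ((a & 0) | 0)
3. [or_false →] ((a & 0) | 0)  →  (a & 0);  cost 3 ≤ 3, done

(a & 0)   [cost 3]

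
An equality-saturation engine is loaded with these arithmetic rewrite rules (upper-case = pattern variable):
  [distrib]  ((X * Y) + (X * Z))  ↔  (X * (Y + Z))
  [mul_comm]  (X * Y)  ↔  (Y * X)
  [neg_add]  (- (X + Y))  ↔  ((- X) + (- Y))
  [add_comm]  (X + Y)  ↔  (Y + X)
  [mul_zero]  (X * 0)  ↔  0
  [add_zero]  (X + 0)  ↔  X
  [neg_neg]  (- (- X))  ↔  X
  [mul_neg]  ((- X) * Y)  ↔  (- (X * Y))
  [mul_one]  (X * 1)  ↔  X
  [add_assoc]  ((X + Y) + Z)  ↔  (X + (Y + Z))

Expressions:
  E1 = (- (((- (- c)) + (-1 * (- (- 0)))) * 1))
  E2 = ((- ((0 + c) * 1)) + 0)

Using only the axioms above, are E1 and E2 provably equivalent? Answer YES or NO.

YES

1. [neg_neg →] (- (- 0))  →  0;  E1 = (- (((- (- c)) + (-1 * 0)) * 1))
2. [neg_neg →] (- (- c))  →  c;  E1 = (- ((c + (-1 * 0)) * 1))
3. [mul_zero →] (-1 * 0)  →  0;  E1 = (- ((c + 0) * 1))
4. [mul_one →] ((c + 0) * 1)  →  (c + 0);  E1 = (- (c + 0))
5. [add_comm →] (c + 0)  →  (0 + c);  E1 = (- (0 + c))
6. [mul_one ←] (0 + c)  →  ((0 + c) * 1);  E1 = (- ((0 + c) * 1))
7. [add_zero ←] (- ((0 + c) * 1))  →  ((- ((0 + c) * 1)) + 0);  this is E2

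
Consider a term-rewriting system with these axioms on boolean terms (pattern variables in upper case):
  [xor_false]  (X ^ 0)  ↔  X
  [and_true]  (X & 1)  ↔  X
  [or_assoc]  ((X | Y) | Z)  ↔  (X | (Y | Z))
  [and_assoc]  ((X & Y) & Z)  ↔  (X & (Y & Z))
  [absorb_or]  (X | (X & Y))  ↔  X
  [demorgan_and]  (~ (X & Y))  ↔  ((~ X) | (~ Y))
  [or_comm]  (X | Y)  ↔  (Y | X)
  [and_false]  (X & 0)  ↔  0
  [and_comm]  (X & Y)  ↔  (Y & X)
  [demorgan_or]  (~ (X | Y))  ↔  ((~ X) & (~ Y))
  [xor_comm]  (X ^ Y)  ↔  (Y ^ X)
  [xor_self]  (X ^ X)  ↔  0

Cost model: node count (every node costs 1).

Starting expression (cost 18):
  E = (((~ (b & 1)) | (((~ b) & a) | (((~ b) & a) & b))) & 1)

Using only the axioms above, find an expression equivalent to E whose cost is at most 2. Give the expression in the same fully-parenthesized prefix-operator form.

1. [absorb_or →] (((~ b) & a) | (((~ b) & a) & b))  →  ((~ b) & a);  E = (((~ (b & 1)) | ((~ b) & a)) & 1)
2. [and_true →] (b & 1)  →  b;  E = (((~ b) | ((~ b) & a)) & 1)
3. [absorb_or →] ((~ b) | ((~ b) & a))  →  (~ b);  E = ((~ b) & 1)
4. [and_true →] ((~ b) & 1)  →  (~ b);  cost 2 ≤ 2, done

(~ b)   [cost 2]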